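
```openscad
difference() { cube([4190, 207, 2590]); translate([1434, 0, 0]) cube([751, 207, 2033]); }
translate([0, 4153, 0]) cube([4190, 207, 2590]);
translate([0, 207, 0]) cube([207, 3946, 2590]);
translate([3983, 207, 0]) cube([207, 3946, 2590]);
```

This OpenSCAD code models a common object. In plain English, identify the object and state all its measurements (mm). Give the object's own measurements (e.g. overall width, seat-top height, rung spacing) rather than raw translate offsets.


A single room: four walls, each 2590 mm tall and 207 mm thick, enclosing an outside footprint 4190×4360 mm (x × y), no floor or roof. The front and back walls (−y and +y sides) run the full x-width; the side walls fit between their inner faces. A door opening 751 mm wide and 2033 mm tall is cut through the front wall from the floor up, its −x edge 1434 mm from the wall's −x end.


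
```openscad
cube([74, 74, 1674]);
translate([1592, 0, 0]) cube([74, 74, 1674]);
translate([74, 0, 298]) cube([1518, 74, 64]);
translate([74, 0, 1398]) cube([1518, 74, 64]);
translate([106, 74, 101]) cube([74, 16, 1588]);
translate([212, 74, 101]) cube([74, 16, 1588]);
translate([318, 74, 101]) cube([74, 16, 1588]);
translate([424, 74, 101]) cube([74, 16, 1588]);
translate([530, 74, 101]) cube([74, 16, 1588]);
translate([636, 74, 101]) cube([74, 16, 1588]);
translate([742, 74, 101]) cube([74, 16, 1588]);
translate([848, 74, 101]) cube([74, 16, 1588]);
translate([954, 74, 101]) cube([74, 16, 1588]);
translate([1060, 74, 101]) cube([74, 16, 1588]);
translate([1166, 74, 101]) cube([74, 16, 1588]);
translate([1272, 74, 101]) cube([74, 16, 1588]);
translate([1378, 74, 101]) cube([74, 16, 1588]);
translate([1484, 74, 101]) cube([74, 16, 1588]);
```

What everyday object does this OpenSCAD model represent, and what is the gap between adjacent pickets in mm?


A fence section. The picket gap is 32 mm.

Two posts, two rails, 14 pickets — a fence section. Span 1518 mm holds 14 pickets of 74 mm with 15 equal gaps: ⌊(1518 − 14·74) / 15⌋ = 32 mm.


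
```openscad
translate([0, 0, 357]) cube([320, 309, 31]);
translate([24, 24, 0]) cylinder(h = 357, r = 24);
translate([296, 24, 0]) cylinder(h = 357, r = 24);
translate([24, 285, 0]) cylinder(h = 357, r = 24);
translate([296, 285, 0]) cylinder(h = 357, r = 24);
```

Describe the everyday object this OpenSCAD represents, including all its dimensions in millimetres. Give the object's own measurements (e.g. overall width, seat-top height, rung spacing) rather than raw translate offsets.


A four-legged stool. The seat is a 320×309×31 mm slab whose top surface is at z = 388 mm; four round legs, each 48 mm in diameter, run from the floor (z = 0) to the underside of the seat, each leg's axis is inset half a diameter from the nearest pair of seat edges (so the leg's bounding box is flush with the corner).


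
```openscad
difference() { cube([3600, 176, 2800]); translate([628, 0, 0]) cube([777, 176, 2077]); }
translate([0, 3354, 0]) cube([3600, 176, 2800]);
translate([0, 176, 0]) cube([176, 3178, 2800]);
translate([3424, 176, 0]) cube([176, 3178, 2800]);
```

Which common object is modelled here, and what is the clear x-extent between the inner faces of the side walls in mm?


A single room. The interior width is 3248 mm.

Four walls enclosing a rectangle with a door in the front wall — a room. Outside width 3600 minus two 176 mm walls gives 3248 mm.


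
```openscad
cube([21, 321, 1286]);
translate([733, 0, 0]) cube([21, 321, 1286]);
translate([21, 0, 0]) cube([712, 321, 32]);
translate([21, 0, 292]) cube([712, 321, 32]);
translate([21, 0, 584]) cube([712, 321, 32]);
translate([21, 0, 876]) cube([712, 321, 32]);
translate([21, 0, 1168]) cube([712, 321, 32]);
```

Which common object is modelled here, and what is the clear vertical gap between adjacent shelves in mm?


A bookshelf. The clear shelf gap is 260 mm.

Two tall side panels with 5 horizontal boards between them — a bookshelf. The first two shelf undersides are at z = 0 and z = 292; with shelf thickness 32, the clear gap is 292 − 0 − 32 = 260 mm.


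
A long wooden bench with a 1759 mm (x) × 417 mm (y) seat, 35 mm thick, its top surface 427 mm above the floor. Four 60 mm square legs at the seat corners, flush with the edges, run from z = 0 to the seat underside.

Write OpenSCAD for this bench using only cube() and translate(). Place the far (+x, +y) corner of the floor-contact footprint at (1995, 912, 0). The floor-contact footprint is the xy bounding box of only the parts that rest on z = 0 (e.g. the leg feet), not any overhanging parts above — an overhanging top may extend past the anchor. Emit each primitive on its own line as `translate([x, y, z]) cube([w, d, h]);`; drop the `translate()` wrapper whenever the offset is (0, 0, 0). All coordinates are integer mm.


translate([236, 495, 392]) cube([1759, 417, 35]);
translate([236, 495, 0]) cube([60, 60, 392]);
translate([236, 852, 0]) cube([60, 60, 392]);
translate([1935, 495, 0]) cube([60, 60, 392]);
translate([1935, 852, 0]) cube([60, 60, 392]);


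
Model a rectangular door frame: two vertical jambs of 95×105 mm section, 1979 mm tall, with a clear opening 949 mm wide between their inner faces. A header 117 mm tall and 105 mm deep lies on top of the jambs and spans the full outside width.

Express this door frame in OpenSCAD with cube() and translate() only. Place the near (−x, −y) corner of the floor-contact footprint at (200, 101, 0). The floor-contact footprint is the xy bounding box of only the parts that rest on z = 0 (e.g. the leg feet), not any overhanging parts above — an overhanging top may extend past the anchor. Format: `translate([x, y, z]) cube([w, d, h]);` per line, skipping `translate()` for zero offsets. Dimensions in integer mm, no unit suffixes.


translate([200, 101, 0]) cube([95, 105, 1979]);
translate([1244, 101, 0]) cube([95, 105, 1979]);
translate([200, 101, 1979]) cube([1139, 105, 117]);


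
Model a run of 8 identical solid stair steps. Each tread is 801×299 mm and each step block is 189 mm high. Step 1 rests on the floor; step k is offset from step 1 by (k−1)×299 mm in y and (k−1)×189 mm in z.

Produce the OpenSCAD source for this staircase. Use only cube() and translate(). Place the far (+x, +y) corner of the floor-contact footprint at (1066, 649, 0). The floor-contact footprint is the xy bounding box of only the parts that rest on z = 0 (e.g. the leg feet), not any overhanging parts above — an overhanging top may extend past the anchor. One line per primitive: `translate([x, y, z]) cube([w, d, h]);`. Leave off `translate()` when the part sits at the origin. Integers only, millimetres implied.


translate([265, 350, 0]) cube([801, 299, 189]);
translate([265, 649, 189]) cube([801, 299, 189]);
translate([265, 948, 378]) cube([801, 299, 189]);
translate([265, 1247, 567]) cube([801, 299, 189]);
translate([265, 1546, 756]) cube([801, 299, 189]);
translate([265, 1845, 945]) cube([801, 299, 189]);
translate([265, 2144, 1134]) cube([801, 299, 189]);
translate([265, 2443, 1323]) cube([801, 299, 189]);


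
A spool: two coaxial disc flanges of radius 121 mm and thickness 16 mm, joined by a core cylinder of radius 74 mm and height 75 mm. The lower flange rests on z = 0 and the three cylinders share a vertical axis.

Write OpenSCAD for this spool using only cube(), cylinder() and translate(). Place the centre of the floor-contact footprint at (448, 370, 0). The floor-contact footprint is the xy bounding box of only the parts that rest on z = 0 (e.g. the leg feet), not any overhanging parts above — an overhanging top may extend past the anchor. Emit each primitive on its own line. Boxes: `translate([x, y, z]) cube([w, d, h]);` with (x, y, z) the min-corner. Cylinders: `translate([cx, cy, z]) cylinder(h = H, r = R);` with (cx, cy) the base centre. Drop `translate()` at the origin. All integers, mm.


translate([448, 370, 0]) cylinder(h = 16, r = 121);
translate([448, 370, 16]) cylinder(h = 75, r = 74);
translate([448, 370, 91]) cylinder(h = 16, r = 121);


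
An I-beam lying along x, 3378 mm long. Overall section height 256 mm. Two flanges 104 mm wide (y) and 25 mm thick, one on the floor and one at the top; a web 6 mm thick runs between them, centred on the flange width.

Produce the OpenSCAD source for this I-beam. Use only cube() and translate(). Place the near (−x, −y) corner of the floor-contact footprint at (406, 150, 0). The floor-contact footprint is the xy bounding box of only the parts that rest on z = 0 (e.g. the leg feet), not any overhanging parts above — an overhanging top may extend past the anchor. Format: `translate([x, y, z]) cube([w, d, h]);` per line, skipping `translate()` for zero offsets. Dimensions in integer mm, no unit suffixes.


translate([406, 150, 0]) cube([3378, 104, 25]);
translate([406, 199, 25]) cube([3378, 6, 206]);
translate([406, 150, 231]) cube([3378, 104, 25]);


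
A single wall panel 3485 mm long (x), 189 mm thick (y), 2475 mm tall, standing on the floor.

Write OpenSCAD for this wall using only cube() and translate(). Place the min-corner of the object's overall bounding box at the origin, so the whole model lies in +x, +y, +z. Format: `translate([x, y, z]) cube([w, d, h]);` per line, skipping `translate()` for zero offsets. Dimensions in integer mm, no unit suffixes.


cube([3485, 189, 2475]);


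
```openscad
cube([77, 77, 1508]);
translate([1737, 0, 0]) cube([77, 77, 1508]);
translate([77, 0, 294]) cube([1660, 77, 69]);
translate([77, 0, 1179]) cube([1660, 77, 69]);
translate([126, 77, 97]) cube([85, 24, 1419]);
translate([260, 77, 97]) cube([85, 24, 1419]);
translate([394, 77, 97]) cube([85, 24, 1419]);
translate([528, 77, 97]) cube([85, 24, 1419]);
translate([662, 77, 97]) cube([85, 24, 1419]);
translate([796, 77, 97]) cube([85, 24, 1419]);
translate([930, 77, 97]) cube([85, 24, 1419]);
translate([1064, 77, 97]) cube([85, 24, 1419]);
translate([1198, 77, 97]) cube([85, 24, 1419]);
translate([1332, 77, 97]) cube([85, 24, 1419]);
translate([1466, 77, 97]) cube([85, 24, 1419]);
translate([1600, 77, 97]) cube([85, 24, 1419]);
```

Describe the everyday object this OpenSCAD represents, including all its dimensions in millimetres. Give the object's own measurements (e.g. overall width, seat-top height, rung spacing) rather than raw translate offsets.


A fence section. Two 77×77 mm posts, 1508 mm tall, stand on the floor with a clear span of 1660 mm between their inner faces. Two horizontal rails of 77×69 mm section span the gap between the posts with their undersides at z = 294 mm and z = 1179 mm, flush with the posts' −y face. 12 pickets, each 85 mm wide, 24 mm thick and 1419 mm tall, are fixed to the +y face of the rails with their bottoms at z = 97 mm, spaced across the span with a 49 mm gap after the −x post and between neighbouring pickets, with 52 mm left before the +x post.


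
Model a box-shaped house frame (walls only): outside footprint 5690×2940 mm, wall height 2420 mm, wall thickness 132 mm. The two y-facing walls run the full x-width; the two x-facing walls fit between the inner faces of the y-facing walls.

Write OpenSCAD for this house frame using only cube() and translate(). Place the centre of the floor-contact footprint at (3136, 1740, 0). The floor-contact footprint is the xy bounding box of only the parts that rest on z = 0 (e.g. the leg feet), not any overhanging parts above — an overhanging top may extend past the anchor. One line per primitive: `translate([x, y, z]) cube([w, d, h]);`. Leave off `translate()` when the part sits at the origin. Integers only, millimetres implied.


translate([291, 270, 0]) cube([5690, 132, 2420]);
translate([291, 3078, 0]) cube([5690, 132, 2420]);
translate([291, 402, 0]) cube([132, 2676, 2420]);
translate([5849, 402, 0]) cube([132, 2676, 2420]);


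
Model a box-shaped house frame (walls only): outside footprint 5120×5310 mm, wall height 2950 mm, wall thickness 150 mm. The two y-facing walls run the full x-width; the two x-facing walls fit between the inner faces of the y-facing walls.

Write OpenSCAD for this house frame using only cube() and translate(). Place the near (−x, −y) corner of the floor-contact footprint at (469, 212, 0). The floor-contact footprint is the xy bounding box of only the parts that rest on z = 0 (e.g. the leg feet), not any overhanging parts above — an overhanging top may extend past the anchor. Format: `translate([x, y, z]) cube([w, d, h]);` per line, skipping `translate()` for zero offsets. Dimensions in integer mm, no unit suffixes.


translate([469, 212, 0]) cube([5120, 150, 2950]);
translate([469, 5372, 0]) cube([5120, 150, 2950]);
translate([469, 362, 0]) cube([150, 5010, 2950]);
translate([5439, 362, 0]) cube([150, 5010, 2950]);


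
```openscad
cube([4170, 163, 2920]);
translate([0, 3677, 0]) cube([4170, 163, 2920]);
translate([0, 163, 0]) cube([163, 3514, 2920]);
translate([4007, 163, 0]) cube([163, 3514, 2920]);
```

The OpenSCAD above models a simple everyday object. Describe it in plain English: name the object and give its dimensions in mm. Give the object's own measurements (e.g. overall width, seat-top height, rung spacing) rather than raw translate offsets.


The wall frame of a small rectangular building: four walls, each 2920 mm tall and 163 mm thick, enclosing a footprint 4170 mm (x) by 3840 mm (y) outside-to-outside, with no floor or roof. The front and back walls (the −y and +y sides) span the full width; the two side walls fit between them.


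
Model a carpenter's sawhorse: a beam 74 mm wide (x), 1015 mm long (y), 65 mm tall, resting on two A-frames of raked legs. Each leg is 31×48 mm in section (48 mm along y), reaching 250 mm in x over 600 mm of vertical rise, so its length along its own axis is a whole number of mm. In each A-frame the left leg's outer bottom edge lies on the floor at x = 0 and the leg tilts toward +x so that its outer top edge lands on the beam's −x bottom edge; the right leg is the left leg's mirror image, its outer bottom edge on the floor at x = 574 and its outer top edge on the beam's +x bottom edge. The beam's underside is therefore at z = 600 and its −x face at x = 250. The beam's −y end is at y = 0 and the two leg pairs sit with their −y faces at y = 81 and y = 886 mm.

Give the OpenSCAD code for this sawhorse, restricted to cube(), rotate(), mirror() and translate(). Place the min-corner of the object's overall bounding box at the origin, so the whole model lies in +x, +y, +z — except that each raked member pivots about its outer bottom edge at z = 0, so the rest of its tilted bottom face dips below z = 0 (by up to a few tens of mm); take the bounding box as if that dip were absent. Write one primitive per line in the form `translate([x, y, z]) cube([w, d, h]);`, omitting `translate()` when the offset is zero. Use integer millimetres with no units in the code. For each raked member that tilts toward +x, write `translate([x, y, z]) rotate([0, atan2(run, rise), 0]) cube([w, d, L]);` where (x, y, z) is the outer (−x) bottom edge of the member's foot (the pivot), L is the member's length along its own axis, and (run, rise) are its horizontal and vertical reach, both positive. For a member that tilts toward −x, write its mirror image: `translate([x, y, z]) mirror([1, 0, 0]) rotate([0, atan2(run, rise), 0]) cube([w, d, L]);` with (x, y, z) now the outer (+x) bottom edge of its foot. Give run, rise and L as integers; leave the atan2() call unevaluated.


translate([250, 0, 600]) cube([74, 1015, 65]);
translate([0, 81, 0]) rotate([0, atan2(250, 600), 0]) cube([31, 48, 650]);
translate([574, 81, 0]) mirror([1, 0, 0]) rotate([0, atan2(250, 600), 0]) cube([31, 48, 650]);
translate([0, 886, 0]) rotate([0, atan2(250, 600), 0]) cube([31, 48, 650]);
translate([574, 886, 0]) mirror([1, 0, 0]) rotate([0, atan2(250, 600), 0]) cube([31, 48, 650]);


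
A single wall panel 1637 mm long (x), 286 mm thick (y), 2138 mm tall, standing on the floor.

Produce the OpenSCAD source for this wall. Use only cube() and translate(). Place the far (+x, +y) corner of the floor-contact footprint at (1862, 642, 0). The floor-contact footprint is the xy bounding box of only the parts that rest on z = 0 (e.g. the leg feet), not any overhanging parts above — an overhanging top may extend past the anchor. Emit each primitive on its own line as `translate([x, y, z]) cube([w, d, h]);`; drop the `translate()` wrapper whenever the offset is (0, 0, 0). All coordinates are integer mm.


translate([225, 356, 0]) cube([1637, 286, 2138]);


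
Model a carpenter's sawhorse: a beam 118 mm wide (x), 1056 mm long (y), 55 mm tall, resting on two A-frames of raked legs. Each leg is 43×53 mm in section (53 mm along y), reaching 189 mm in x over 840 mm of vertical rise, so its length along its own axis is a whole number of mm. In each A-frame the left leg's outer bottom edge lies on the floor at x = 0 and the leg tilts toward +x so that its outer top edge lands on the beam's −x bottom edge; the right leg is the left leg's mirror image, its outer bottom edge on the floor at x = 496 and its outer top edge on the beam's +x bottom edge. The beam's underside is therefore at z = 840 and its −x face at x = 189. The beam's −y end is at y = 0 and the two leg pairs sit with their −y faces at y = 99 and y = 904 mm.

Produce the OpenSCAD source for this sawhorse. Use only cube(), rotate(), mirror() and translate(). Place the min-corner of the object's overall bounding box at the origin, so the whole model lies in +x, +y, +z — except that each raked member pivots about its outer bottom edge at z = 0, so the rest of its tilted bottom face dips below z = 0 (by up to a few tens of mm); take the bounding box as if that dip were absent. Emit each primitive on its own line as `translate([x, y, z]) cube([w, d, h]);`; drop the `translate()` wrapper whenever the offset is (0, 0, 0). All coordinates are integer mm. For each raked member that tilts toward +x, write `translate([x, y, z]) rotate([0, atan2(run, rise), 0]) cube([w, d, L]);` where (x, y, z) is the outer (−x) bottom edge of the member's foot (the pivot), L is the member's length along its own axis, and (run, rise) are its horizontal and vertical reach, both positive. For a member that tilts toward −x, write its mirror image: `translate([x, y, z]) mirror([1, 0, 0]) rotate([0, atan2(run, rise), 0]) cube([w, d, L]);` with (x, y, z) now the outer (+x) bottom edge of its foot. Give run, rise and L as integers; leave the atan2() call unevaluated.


translate([189, 0, 840]) cube([118, 1056, 55]);
translate([0, 99, 0]) rotate([0, atan2(189, 840), 0]) cube([43, 53, 861]);
translate([496, 99, 0]) mirror([1, 0, 0]) rotate([0, atan2(189, 840), 0]) cube([43, 53, 861]);
translate([0, 904, 0]) rotate([0, atan2(189, 840), 0]) cube([43, 53, 861]);
translate([496, 904, 0]) mirror([1, 0, 0]) rotate([0, atan2(189, 840), 0]) cube([43, 53, 861]);


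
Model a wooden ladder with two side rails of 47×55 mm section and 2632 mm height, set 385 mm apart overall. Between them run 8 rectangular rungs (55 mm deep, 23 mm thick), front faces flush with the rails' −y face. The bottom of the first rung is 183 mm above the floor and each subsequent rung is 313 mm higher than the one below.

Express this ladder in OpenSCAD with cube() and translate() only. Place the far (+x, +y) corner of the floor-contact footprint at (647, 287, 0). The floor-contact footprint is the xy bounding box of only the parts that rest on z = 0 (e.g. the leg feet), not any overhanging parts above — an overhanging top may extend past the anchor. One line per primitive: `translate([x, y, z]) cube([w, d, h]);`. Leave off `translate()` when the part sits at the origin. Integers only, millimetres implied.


translate([262, 232, 0]) cube([47, 55, 2632]);
translate([600, 232, 0]) cube([47, 55, 2632]);
translate([309, 232, 183]) cube([291, 55, 23]);
translate([309, 232, 496]) cube([291, 55, 23]);
translate([309, 232, 809]) cube([291, 55, 23]);
translate([309, 232, 1122]) cube([291, 55, 23]);
translate([309, 232, 1435]) cube([291, 55, 23]);
translate([309, 232, 1748]) cube([291, 55, 23]);
translate([309, 232, 2061]) cube([291, 55, 23]);
translate([309, 232, 2374]) cube([291, 55, 23]);


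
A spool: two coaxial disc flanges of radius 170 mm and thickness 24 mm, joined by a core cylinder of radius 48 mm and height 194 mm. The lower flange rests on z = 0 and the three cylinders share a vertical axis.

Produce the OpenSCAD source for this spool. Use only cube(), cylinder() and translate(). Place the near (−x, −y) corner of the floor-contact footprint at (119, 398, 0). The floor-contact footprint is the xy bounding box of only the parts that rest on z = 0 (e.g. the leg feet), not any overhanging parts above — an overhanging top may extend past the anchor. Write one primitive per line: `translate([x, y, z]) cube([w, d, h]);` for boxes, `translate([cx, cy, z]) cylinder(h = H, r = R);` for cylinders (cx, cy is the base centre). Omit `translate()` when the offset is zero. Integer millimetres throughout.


translate([289, 568, 0]) cylinder(h = 24, r = 170);
translate([289, 568, 24]) cylinder(h = 194, r = 48);
translate([289, 568, 218]) cylinder(h = 24, r = 170);


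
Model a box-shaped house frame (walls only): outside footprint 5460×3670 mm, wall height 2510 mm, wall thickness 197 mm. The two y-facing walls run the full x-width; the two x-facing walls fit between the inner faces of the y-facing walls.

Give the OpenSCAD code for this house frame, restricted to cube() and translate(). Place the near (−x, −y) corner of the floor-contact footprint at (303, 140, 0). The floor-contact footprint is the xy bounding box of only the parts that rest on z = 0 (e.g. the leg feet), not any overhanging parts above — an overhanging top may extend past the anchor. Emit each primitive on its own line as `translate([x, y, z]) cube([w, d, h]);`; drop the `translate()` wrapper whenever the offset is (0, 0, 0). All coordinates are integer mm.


translate([303, 140, 0]) cube([5460, 197, 2510]);
translate([303, 3613, 0]) cube([5460, 197, 2510]);
translate([303, 337, 0]) cube([197, 3276, 2510]);
translate([5566, 337, 0]) cube([197, 3276, 2510]);


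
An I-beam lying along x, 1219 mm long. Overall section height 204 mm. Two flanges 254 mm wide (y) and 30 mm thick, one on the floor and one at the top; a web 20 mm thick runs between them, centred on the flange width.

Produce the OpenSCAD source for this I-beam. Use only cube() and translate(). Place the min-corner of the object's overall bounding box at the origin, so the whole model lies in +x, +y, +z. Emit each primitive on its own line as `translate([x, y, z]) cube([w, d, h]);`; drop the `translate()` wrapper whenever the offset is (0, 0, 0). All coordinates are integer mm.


cube([1219, 254, 30]);
translate([0, 117, 30]) cube([1219, 20, 144]);
translate([0, 0, 174]) cube([1219, 254, 30]);


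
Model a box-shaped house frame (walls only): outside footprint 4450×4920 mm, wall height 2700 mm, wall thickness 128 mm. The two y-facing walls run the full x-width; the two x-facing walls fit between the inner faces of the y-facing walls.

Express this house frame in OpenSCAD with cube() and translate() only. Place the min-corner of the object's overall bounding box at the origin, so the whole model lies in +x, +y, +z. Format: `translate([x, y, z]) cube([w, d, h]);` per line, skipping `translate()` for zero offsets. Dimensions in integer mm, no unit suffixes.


cube([4450, 128, 2700]);
translate([0, 4792, 0]) cube([4450, 128, 2700]);
translate([0, 128, 0]) cube([128, 4664, 2700]);
translate([4322, 128, 0]) cube([128, 4664, 2700]);


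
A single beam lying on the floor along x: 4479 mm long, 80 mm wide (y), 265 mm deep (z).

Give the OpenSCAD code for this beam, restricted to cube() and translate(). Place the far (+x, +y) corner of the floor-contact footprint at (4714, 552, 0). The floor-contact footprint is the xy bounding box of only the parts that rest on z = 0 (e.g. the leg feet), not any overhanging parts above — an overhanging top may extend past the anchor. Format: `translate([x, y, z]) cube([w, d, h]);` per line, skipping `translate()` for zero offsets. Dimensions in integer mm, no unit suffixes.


translate([235, 472, 0]) cube([4479, 80, 265]);


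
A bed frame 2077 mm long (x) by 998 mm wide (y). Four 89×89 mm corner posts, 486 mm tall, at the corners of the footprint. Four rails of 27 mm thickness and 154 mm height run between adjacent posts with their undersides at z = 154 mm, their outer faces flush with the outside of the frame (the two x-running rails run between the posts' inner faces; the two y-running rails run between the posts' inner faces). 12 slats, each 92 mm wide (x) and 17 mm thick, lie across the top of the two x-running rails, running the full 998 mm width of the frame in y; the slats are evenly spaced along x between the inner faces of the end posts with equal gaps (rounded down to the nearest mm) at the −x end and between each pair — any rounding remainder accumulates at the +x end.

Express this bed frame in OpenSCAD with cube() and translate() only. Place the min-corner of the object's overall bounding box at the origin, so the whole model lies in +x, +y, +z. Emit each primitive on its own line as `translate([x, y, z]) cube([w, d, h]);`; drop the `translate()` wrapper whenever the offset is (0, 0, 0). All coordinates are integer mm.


cube([89, 89, 486]);
translate([0, 909, 0]) cube([89, 89, 486]);
translate([1988, 0, 0]) cube([89, 89, 486]);
translate([1988, 909, 0]) cube([89, 89, 486]);
translate([89, 0, 154]) cube([1899, 27, 154]);
translate([89, 971, 154]) cube([1899, 27, 154]);
translate([0, 89, 154]) cube([27, 820, 154]);
translate([2050, 89, 154]) cube([27, 820, 154]);
translate([150, 0, 308]) cube([92, 998, 17]);
translate([303, 0, 308]) cube([92, 998, 17]);
translate([456, 0, 308]) cube([92, 998, 17]);
translate([609, 0, 308]) cube([92, 998, 17]);
translate([762, 0, 308]) cube([92, 998, 17]);
translate([915, 0, 308]) cube([92, 998, 17]);
translate([1068, 0, 308]) cube([92, 998, 17]);
translate([1221, 0, 308]) cube([92, 998, 17]);
translate([1374, 0, 308]) cube([92, 998, 17]);
translate([1527, 0, 308]) cube([92, 998, 17]);
translate([1680, 0, 308]) cube([92, 998, 17]);
translate([1833, 0, 308]) cube([92, 998, 17]);


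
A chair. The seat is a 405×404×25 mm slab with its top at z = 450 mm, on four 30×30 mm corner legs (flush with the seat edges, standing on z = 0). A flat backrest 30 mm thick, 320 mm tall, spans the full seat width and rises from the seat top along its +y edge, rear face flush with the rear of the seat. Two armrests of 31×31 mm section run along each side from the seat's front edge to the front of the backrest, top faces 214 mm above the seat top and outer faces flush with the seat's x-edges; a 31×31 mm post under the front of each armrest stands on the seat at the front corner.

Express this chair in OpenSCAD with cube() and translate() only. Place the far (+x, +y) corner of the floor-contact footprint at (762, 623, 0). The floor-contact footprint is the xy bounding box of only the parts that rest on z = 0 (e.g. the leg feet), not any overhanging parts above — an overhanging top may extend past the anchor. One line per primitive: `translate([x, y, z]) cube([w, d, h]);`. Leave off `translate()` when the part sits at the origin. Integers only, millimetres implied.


translate([357, 219, 425]) cube([405, 404, 25]);
translate([357, 219, 0]) cube([30, 30, 425]);
translate([732, 219, 0]) cube([30, 30, 425]);
translate([357, 593, 0]) cube([30, 30, 425]);
translate([732, 593, 0]) cube([30, 30, 425]);
translate([357, 593, 450]) cube([405, 30, 320]);
translate([357, 219, 633]) cube([31, 374, 31]);
translate([731, 219, 633]) cube([31, 374, 31]);
translate([357, 219, 450]) cube([31, 31, 183]);
translate([731, 219, 450]) cube([31, 31, 183]);


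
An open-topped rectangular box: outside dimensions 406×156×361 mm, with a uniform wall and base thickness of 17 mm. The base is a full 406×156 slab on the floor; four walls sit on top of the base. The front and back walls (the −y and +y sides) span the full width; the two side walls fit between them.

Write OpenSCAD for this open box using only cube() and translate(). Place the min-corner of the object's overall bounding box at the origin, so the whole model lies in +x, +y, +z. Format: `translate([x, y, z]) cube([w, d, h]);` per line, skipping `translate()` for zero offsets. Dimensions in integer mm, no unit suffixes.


cube([406, 156, 17]);
translate([0, 0, 17]) cube([406, 17, 344]);
translate([0, 139, 17]) cube([406, 17, 344]);
translate([0, 17, 17]) cube([17, 122, 344]);
translate([389, 17, 17]) cube([17, 122, 344]);


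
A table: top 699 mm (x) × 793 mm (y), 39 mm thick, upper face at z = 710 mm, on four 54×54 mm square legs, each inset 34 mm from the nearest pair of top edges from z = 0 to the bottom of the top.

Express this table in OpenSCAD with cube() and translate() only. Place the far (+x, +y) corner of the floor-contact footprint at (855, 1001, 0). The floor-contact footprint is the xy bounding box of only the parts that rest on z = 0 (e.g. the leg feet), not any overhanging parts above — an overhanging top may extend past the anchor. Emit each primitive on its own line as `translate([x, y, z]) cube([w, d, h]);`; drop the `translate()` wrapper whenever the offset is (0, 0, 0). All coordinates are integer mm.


translate([190, 242, 671]) cube([699, 793, 39]);
translate([224, 276, 0]) cube([54, 54, 671]);
translate([801, 276, 0]) cube([54, 54, 671]);
translate([224, 947, 0]) cube([54, 54, 671]);
translate([801, 947, 0]) cube([54, 54, 671]);


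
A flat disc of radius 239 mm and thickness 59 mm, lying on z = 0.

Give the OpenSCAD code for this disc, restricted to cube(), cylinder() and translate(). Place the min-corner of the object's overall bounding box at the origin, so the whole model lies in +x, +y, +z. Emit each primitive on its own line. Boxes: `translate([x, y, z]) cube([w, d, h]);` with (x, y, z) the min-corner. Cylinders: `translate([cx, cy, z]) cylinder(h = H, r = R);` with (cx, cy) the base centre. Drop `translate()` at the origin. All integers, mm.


translate([239, 239, 0]) cylinder(h = 59, r = 239);


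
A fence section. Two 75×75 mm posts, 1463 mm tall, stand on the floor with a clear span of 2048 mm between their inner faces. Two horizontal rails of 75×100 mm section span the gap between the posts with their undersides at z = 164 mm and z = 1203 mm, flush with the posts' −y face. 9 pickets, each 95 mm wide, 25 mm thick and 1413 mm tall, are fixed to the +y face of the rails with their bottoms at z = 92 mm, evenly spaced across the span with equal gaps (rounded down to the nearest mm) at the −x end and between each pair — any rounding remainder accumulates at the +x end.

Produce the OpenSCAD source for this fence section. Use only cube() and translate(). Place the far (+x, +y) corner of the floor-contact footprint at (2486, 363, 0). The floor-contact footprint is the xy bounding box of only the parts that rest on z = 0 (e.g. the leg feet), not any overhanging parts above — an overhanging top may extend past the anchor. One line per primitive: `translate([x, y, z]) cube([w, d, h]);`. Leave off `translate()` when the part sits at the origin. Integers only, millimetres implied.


translate([288, 288, 0]) cube([75, 75, 1463]);
translate([2411, 288, 0]) cube([75, 75, 1463]);
translate([363, 288, 164]) cube([2048, 75, 100]);
translate([363, 288, 1203]) cube([2048, 75, 100]);
translate([482, 363, 92]) cube([95, 25, 1413]);
translate([696, 363, 92]) cube([95, 25, 1413]);
translate([910, 363, 92]) cube([95, 25, 1413]);
translate([1124, 363, 92]) cube([95, 25, 1413]);
translate([1338, 363, 92]) cube([95, 25, 1413]);
translate([1552, 363, 92]) cube([95, 25, 1413]);
translate([1766, 363, 92]) cube([95, 25, 1413]);
translate([1980, 363, 92]) cube([95, 25, 1413]);
translate([2194, 363, 92]) cube([95, 25, 1413]);


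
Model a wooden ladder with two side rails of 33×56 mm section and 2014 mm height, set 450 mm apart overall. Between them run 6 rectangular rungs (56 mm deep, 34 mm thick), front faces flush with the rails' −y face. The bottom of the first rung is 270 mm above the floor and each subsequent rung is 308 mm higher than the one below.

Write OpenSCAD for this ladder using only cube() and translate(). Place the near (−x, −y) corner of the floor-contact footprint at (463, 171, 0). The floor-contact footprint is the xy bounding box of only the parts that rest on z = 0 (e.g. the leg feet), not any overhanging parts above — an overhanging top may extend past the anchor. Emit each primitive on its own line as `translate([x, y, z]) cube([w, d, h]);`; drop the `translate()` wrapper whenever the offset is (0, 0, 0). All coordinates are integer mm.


// rung span = 450 - 2*33 = 384
// rung[k] z = 270 + k*308
translate([463, 171, 0]) cube([33, 56, 2014]);
translate([880, 171, 0]) cube([33, 56, 2014]);
translate([496, 171, 270]) cube([384, 56, 34]);
translate([496, 171, 578]) cube([384, 56, 34]);
translate([496, 171, 886]) cube([384, 56, 34]);
translate([496, 171, 1194]) cube([384, 56, 34]);
translate([496, 171, 1502]) cube([384, 56, 34]);
translate([496, 171, 1810]) cube([384, 56, 34]);


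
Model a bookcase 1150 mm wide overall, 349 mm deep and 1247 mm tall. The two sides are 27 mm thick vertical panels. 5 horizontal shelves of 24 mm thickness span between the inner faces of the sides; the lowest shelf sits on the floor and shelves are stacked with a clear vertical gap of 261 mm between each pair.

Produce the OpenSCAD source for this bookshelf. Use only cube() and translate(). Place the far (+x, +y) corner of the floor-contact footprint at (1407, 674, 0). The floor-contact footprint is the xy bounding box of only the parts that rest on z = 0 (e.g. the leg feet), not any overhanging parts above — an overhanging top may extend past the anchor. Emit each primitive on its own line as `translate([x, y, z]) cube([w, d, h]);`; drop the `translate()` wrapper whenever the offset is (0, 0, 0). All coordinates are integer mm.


translate([257, 325, 0]) cube([27, 349, 1247]);
translate([1380, 325, 0]) cube([27, 349, 1247]);
translate([284, 325, 0]) cube([1096, 349, 24]);
translate([284, 325, 285]) cube([1096, 349, 24]);
translate([284, 325, 570]) cube([1096, 349, 24]);
translate([284, 325, 855]) cube([1096, 349, 24]);
translate([284, 325, 1140]) cube([1096, 349, 24]);


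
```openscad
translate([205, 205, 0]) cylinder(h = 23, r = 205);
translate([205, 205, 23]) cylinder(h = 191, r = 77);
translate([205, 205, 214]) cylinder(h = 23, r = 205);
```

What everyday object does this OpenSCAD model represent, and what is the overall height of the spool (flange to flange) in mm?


A spool. The overall height is 237 mm.

Three coaxial cylinders, large–small–large — a spool. Two 23 mm flanges and a 191 mm core give 23 + 191 + 23 = 237 mm.


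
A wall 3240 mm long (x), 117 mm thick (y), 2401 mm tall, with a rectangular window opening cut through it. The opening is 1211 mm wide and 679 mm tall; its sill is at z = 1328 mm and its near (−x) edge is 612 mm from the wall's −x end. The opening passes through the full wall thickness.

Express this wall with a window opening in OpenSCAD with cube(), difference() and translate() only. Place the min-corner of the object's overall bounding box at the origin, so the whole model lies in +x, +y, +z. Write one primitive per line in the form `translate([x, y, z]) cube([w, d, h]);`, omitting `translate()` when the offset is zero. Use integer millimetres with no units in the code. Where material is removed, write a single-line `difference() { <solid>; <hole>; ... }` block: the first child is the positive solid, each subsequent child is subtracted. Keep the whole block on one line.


difference() { cube([3240, 117, 2401]); translate([612, 0, 1328]) cube([1211, 117, 679]); }


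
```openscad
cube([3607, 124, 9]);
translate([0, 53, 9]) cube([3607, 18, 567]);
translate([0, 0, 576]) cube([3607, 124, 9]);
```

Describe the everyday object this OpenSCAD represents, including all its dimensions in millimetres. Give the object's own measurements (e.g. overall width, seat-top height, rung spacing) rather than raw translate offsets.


An I-beam lying along x, 3607 mm long. Overall section height 585 mm. Two flanges 124 mm wide (y) and 9 mm thick, one on the floor and one at the top; a web 18 mm thick runs between them, centred on the flange width.


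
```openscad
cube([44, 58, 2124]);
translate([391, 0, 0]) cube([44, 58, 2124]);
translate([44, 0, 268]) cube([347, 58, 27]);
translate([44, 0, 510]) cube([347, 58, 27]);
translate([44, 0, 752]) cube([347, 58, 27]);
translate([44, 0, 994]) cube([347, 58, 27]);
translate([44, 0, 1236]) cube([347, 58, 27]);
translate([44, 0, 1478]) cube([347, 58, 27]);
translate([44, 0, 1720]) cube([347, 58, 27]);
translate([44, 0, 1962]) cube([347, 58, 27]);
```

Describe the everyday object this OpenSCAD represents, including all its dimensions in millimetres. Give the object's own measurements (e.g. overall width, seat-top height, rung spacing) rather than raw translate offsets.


A straight ladder. Two 44×58 mm vertical rails, 2124 mm tall, stand 435 mm apart (outside-to-outside) with their front faces coplanar on the −y side. 8 rungs, each 58 mm deep and 27 mm tall, span between the inner faces of the rails, front faces flush with the rails. The lowest rung's underside is at z = 268 mm and rungs are spaced 242 mm apart (underside to underside).


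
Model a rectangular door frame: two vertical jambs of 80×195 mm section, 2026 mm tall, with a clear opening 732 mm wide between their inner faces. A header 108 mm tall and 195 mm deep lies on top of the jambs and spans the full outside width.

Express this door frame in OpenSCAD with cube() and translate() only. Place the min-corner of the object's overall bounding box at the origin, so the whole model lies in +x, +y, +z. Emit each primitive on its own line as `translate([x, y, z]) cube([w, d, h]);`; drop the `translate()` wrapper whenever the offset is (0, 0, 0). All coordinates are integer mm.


cube([80, 195, 2026]);
translate([812, 0, 0]) cube([80, 195, 2026]);
translate([0, 0, 2026]) cube([892, 195, 108]);


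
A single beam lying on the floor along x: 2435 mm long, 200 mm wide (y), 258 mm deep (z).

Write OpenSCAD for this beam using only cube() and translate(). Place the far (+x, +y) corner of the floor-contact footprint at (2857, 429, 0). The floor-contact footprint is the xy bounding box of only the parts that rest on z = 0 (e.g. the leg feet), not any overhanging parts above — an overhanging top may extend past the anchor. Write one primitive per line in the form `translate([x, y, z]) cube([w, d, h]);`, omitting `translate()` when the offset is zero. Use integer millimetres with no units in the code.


translate([422, 229, 0]) cube([2435, 200, 258]);


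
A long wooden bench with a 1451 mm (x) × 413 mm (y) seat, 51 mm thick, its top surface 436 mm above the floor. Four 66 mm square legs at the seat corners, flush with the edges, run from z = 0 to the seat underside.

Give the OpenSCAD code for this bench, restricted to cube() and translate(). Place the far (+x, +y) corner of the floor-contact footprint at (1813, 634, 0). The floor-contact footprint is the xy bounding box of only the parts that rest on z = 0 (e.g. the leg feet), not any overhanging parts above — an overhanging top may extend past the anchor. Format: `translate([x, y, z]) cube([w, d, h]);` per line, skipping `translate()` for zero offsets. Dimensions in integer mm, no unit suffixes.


translate([362, 221, 385]) cube([1451, 413, 51]);
translate([362, 221, 0]) cube([66, 66, 385]);
translate([362, 568, 0]) cube([66, 66, 385]);
translate([1747, 221, 0]) cube([66, 66, 385]);
translate([1747, 568, 0]) cube([66, 66, 385]);


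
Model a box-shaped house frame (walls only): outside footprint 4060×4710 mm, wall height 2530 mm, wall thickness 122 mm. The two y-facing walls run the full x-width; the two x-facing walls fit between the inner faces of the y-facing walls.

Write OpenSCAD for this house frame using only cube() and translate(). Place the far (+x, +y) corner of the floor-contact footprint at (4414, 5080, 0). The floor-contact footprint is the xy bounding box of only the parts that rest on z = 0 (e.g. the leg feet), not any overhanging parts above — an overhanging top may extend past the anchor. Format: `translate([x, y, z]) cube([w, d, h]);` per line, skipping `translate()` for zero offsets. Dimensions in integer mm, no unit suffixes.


translate([354, 370, 0]) cube([4060, 122, 2530]);
translate([354, 4958, 0]) cube([4060, 122, 2530]);
translate([354, 492, 0]) cube([122, 4466, 2530]);
translate([4292, 492, 0]) cube([122, 4466, 2530]);
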